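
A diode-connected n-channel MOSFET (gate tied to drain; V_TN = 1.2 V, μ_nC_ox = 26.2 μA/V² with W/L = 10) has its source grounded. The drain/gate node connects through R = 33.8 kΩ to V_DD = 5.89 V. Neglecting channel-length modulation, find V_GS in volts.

With gate tied to drain, V_GS = V_DS ≥ V_GS − V_TN, so the device is in saturation.
k_n = μ_nC_ox · (W/L) = 0.262 mA/V².
KCL at the drain: ½ k_n (V_GS − V_TN)² = (V_DD − V_GS)/R.
Let x = V_GS − 1.2. Then 4.43 x² + x − 4.69 = 0, giving x = 0.922 V (positive root), so V_GS = 2.12 V.
I_D = (V_DD − V_GS)/R = (5.89 − 2.12) / 33.8 = 0.111 mA.

V_GS = 2.12 V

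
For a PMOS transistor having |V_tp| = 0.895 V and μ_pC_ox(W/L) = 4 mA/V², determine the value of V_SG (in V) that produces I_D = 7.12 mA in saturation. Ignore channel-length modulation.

V_SG = 2.78 V

In saturation I_D = ½ k_p (V_SG − |V_tp|)², so V_SG − |V_tp| = √(2 I_D / k_p) = √(2 × 7.12 / 4) = 1.89 V.
V_SG = 0.895 + 1.89 = 2.78 V.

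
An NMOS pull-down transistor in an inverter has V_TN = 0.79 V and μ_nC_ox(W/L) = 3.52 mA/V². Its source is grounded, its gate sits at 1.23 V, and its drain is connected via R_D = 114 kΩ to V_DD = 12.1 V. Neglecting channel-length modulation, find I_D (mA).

I_D = 0.105 mA

V_GS = V_G = 1.23 V, so V_ov = 1.23 − 0.79 = 0.44 V.
Assume saturation: I_D = ½ k_n V_ov² = 0.5 × 3.52 × 0.44² = 0.341 mA, giving V_DS = V_DD − I_D R_D = 12.1 − 0.341 × 114 = -26.7 V.
But -26.7 V < V_ov = 0.44 V, so the device is actually in triode.
In triode I_D = k_n[V_ov V_DS − ½ V_DS²] and I_D = (V_DD − V_DS)/R_D. Equating: 201 V_DS² − 177.6 V_DS + 12.1 = 0, giving V_DS = 0.0744 V (the root below V_ov).
I_D = (12.1 − 0.0744) / 114 = 0.105 mA.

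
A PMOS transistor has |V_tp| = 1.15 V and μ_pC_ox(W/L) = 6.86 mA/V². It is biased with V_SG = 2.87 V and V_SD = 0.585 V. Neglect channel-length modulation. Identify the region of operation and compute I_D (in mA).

V_ov = V_SG − |V_tp| = 2.87 − 1.15 = 1.72 V.
Since V_SD = 0.585 V < V_ov = 1.72 V, the device is in the triode region.
I_D = k_p [V_ov · V_SD − ½ V_SD²] = 6.86 × [1.72 × 0.585 − 0.5 × 0.585²] = 5.73 mA.

Triode; I_D = 5.73 mA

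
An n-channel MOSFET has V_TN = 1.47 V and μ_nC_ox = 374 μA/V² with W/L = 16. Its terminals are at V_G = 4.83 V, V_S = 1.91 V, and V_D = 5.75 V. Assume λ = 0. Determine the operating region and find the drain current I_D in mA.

Saturation; I_D = 6.29 mA

V_GS = V_G − V_S = 4.83 − 1.91 = 2.92 V; V_DS = V_D − V_S = 5.75 − 1.91 = 3.84 V.
k_n = μ_nC_ox · (W/L) = 5.984 mA/V².
V_ov = V_GS − V_TN = 2.92 − 1.47 = 1.45 V.
Since V_DS = 3.84 V ≥ V_ov = 1.45 V, the device is in saturation.
I_D = ½ k_n V_ov² = 0.5 × 5.984 × 1.45² = 6.29 mA.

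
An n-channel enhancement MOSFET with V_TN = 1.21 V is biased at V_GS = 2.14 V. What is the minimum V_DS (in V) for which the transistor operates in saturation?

The boundary between triode and saturation is V_DS = V_GS − V_TN = V_ov.
V_ov = 2.14 − 1.21 = 0.93 V.

V_DS,sat = 0.930 V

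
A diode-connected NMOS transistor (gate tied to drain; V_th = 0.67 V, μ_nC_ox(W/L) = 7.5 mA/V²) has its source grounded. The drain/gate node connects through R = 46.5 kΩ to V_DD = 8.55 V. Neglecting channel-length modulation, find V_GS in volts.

With gate tied to drain, V_GS = V_DS ≥ V_GS − V_th, so the device is in saturation.
KCL at the drain: ½ k_n (V_GS − V_th)² = (V_DD − V_GS)/R.
Let x = V_GS − 0.67. Then 174 x² + x − 7.88 = 0, giving x = 0.21 V (positive root), so V_GS = 0.88 V.
I_D = (V_DD − V_GS)/R = (8.55 − 0.88) / 46.5 = 0.165 mA.

V_GS = 0.880 V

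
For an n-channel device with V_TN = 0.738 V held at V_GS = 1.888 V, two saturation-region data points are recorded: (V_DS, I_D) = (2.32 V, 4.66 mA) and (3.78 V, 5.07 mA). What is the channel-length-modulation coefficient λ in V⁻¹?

λ = 0.0701 V⁻¹

With V_GS fixed, I_D ∝ (1 + λ V_DS) in saturation, so I_D2/I_D1 = (1 + λ V_DS2)/(1 + λ V_DS1).
5.07/4.66 = 1.088 = (1 + 3.78 λ)/(1 + 2.32 λ).
Solving: λ (I_D1 V_DS2 − I_D2 V_DS1) = I_D2 − I_D1, so λ = (5.07 − 4.66) / (4.66 × 3.78 − 5.07 × 2.32) = 0.41 / 5.85 = 0.0701 V⁻¹.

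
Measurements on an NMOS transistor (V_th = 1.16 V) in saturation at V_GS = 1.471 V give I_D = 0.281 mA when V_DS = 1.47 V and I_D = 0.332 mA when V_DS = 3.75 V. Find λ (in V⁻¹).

With V_GS fixed, I_D ∝ (1 + λ V_DS) in saturation, so I_D2/I_D1 = (1 + λ V_DS2)/(1 + λ V_DS1).
0.332/0.281 = 1.181 = (1 + 3.75 λ)/(1 + 1.47 λ).
Solving: λ (I_D1 V_DS2 − I_D2 V_DS1) = I_D2 − I_D1, so λ = (0.332 − 0.281) / (0.281 × 3.75 − 0.332 × 1.47) = 0.051 / 0.566 = 0.0902 V⁻¹.

λ = 0.0902 V⁻¹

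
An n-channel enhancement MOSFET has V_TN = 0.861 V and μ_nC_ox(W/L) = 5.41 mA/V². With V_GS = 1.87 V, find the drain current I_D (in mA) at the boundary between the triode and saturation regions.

At the boundary V_DS = V_ov = V_GS − V_TN = 1.87 − 0.861 = 1.01 V.
I_D = ½ k_n V_ov² = 0.5 × 5.41 × 1.01² = 2.75 mA.

I_D = 2.75 mA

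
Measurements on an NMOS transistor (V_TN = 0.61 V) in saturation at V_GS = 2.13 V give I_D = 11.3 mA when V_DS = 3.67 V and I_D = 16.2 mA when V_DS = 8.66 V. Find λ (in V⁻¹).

λ = 0.128 V⁻¹

With V_GS fixed, I_D ∝ (1 + λ V_DS) in saturation, so I_D2/I_D1 = (1 + λ V_DS2)/(1 + λ V_DS1).
16.2/11.3 = 1.434 = (1 + 8.66 λ)/(1 + 3.67 λ).
Solving: λ (I_D1 V_DS2 − I_D2 V_DS1) = I_D2 − I_D1, so λ = (16.2 − 11.3) / (11.3 × 8.66 − 16.2 × 3.67) = 4.9 / 38.4 = 0.128 V⁻¹.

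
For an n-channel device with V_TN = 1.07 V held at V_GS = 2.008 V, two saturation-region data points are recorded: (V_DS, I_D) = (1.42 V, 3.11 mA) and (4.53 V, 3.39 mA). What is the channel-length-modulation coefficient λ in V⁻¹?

With V_GS fixed, I_D ∝ (1 + λ V_DS) in saturation, so I_D2/I_D1 = (1 + λ V_DS2)/(1 + λ V_DS1).
3.39/3.11 = 1.09 = (1 + 4.53 λ)/(1 + 1.42 λ).
Solving: λ (I_D1 V_DS2 − I_D2 V_DS1) = I_D2 − I_D1, so λ = (3.39 − 3.11) / (3.11 × 4.53 − 3.39 × 1.42) = 0.28 / 9.27 = 0.0302 V⁻¹.

λ = 0.0302 V⁻¹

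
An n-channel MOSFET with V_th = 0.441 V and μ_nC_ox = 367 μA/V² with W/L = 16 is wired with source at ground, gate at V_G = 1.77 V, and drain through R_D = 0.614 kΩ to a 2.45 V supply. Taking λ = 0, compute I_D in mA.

V_GS = V_G = 1.77 V, so V_ov = 1.77 − 0.441 = 1.33 V.
k_n = μ_nC_ox · (W/L) = 5.872 mA/V².
Assume saturation: I_D = ½ k_n V_ov² = 0.5 × 5.872 × 1.33² = 5.19 mA, giving V_DS = V_DD − I_D R_D = 2.45 − 5.19 × 0.614 = -0.734 V.
But -0.734 V < V_ov = 1.33 V, so the device is actually in triode.
In triode I_D = k_n[V_ov V_DS − ½ V_DS²] and I_D = (V_DD − V_DS)/R_D. Equating: 1.8 V_DS² − 5.792 V_DS + 2.45 = 0, giving V_DS = 0.501 V (the root below V_ov).
I_D = (2.45 − 0.501) / 0.614 = 3.17 mA.

I_D = 3.17 mA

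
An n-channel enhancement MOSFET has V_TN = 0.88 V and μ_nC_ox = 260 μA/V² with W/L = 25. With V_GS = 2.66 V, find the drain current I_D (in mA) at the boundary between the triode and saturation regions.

At the boundary V_DS = V_ov = V_GS − V_TN = 2.66 − 0.88 = 1.78 V.
k_n = μ_nC_ox · (W/L) = 6.5 mA/V².
I_D = ½ k_n V_ov² = 0.5 × 6.5 × 1.78² = 10.3 mA.

I_D = 10.3 mA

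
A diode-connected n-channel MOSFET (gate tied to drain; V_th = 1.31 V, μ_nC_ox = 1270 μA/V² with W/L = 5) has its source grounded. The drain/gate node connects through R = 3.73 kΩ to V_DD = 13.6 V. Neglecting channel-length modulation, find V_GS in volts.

V_GS = 2.29 V

With gate tied to drain, V_GS = V_DS ≥ V_GS − V_th, so the device is in saturation.
k_n = μ_nC_ox · (W/L) = 6.35 mA/V².
KCL at the drain: ½ k_n (V_GS − V_th)² = (V_DD − V_GS)/R.
Let x = V_GS − 1.31. Then 11.8 x² + x − 12.29 = 0, giving x = 0.977 V (positive root), so V_GS = 2.29 V.
I_D = (V_DD − V_GS)/R = (13.6 − 2.29) / 3.73 = 3.03 mA.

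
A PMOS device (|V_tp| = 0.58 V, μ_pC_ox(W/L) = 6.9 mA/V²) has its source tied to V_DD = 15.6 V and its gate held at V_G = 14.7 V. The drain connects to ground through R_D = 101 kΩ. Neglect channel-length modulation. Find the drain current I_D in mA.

V_SG = V_DD − V_G = 15.6 − 14.7 = 0.9 V, so V_ov = 0.9 − 0.58 = 0.32 V.
Assume saturation: I_D = ½ k_p V_ov² = 0.5 × 6.9 × 0.32² = 0.353 mA, giving V_SD = V_DD − I_D R_D = 15.6 − 0.353 × 101 = -20.1 V.
But -20.1 V < V_ov = 0.32 V, so the device is actually in triode.
In triode I_D = k_p[V_ov V_SD − ½ V_SD²] and I_D = (V_DD − V_SD)/R_D. Equating: 348 V_SD² − 224 V_SD + 15.6 = 0, giving V_SD = 0.0795 V (the root below V_ov).
I_D = (15.6 − 0.0795) / 101 = 0.154 mA.

I_D = 0.154 mA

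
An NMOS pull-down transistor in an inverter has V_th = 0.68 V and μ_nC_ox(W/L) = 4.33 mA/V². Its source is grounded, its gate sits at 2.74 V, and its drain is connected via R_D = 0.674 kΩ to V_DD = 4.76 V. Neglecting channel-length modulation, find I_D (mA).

V_GS = V_G = 2.74 V, so V_ov = 2.74 − 0.68 = 2.06 V.
Assume saturation: I_D = ½ k_n V_ov² = 0.5 × 4.33 × 2.06² = 9.19 mA, giving V_DS = V_DD − I_D R_D = 4.76 − 9.19 × 0.674 = -1.43 V.
But -1.43 V < V_ov = 2.06 V, so the device is actually in triode.
In triode I_D = k_n[V_ov V_DS − ½ V_DS²] and I_D = (V_DD − V_DS)/R_D. Equating: 1.46 V_DS² − 7.012 V_DS + 4.76 = 0, giving V_DS = 0.818 V (the root below V_ov).
I_D = (4.76 − 0.818) / 0.674 = 5.85 mA.

I_D = 5.85 mA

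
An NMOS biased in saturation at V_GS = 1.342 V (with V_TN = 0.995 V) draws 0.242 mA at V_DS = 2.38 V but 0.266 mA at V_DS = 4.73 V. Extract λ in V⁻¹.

λ = 0.0469 V⁻¹

With V_GS fixed, I_D ∝ (1 + λ V_DS) in saturation, so I_D2/I_D1 = (1 + λ V_DS2)/(1 + λ V_DS1).
0.266/0.242 = 1.099 = (1 + 4.73 λ)/(1 + 2.38 λ).
Solving: λ (I_D1 V_DS2 − I_D2 V_DS1) = I_D2 − I_D1, so λ = (0.266 − 0.242) / (0.242 × 4.73 − 0.266 × 2.38) = 0.024 / 0.512 = 0.0469 V⁻¹.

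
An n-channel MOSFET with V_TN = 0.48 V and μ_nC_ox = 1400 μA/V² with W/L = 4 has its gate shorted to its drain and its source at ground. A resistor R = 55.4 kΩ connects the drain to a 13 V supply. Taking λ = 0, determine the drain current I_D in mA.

I_D = 0.221 mA

With gate tied to drain, V_GS = V_DS ≥ V_GS − V_TN, so the device is in saturation.
k_n = μ_nC_ox · (W/L) = 5.6 mA/V².
KCL at the drain: ½ k_n (V_GS − V_TN)² = (V_DD − V_GS)/R.
Let x = V_GS − 0.48. Then 155 x² + x − 12.52 = 0, giving x = 0.281 V (positive root), so V_GS = 0.761 V.
I_D = (V_DD − V_GS)/R = (13 − 0.761) / 55.4 = 0.221 mA.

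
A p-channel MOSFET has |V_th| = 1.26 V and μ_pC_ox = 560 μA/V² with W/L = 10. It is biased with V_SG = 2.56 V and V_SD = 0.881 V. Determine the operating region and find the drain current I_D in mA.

k_p = μ_pC_ox · (W/L) = 5.6 mA/V².
V_ov = V_SG − |V_th| = 2.56 − 1.26 = 1.3 V.
Since V_SD = 0.881 V < V_ov = 1.3 V, the device is in the triode region.
I_D = k_p [V_ov · V_SD − ½ V_SD²] = 5.6 × [1.3 × 0.881 − 0.5 × 0.881²] = 4.24 mA.

Triode; I_D = 4.24 mA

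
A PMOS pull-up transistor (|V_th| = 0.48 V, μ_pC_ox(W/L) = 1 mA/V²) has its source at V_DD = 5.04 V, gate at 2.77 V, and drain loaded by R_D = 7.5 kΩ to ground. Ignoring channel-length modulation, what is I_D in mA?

V_SG = V_DD − V_G = 5.04 − 2.77 = 2.27 V, so V_ov = 2.27 − 0.48 = 1.79 V.
Assume saturation: I_D = ½ k_p V_ov² = 0.5 × 1 × 1.79² = 1.6 mA, giving V_SD = V_DD − I_D R_D = 5.04 − 1.6 × 7.5 = -6.98 V.
But -6.98 V < V_ov = 1.79 V, so the device is actually in triode.
In triode I_D = k_p[V_ov V_SD − ½ V_SD²] and I_D = (V_DD − V_SD)/R_D. Equating: 3.75 V_SD² − 14.43 V_SD + 5.04 = 0, giving V_SD = 0.389 V (the root below V_ov).
I_D = (5.04 − 0.389) / 7.5 = 0.62 mA.

I_D = 0.620 mA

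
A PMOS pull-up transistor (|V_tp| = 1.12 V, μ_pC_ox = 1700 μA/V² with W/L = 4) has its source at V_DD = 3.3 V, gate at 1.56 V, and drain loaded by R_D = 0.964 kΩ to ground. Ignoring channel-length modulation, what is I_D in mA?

I_D = 1.31 mA

V_SG = V_DD − V_G = 3.3 − 1.56 = 1.74 V, so V_ov = 1.74 − 1.12 = 0.62 V.
k_p = μ_pC_ox · (W/L) = 6.8 mA/V².
Assume saturation: I_D = ½ k_p V_ov² = 0.5 × 6.8 × 0.62² = 1.31 mA, giving V_SD = V_DD − I_D R_D = 3.3 − 1.31 × 0.964 = 2.04 V.
V_SD = 2.04 V ≥ V_ov = 0.62 V, confirming saturation.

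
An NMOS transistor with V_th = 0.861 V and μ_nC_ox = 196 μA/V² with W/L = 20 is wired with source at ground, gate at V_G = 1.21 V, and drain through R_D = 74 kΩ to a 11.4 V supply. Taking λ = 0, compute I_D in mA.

V_GS = V_G = 1.21 V, so V_ov = 1.21 − 0.861 = 0.349 V.
k_n = μ_nC_ox · (W/L) = 3.92 mA/V².
Assume saturation: I_D = ½ k_n V_ov² = 0.5 × 3.92 × 0.349² = 0.239 mA, giving V_DS = V_DD − I_D R_D = 11.4 − 0.239 × 74 = -6.27 V.
But -6.27 V < V_ov = 0.349 V, so the device is actually in triode.
In triode I_D = k_n[V_ov V_DS − ½ V_DS²] and I_D = (V_DD − V_DS)/R_D. Equating: 145 V_DS² − 102.2 V_DS + 11.4 = 0, giving V_DS = 0.139 V (the root below V_ov).
I_D = (11.4 − 0.139) / 74 = 0.152 mA.

I_D = 0.152 mA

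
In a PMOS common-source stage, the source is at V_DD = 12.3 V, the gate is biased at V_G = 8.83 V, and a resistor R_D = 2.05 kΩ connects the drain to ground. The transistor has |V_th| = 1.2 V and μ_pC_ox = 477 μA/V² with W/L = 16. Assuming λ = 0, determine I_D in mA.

I_D = 5.82 mA

V_SG = V_DD − V_G = 12.3 − 8.83 = 3.47 V, so V_ov = 3.47 − 1.2 = 2.27 V.
k_p = μ_pC_ox · (W/L) = 7.632 mA/V².
Assume saturation: I_D = ½ k_p V_ov² = 0.5 × 7.632 × 2.27² = 19.7 mA, giving V_SD = V_DD − I_D R_D = 12.3 − 19.7 × 2.05 = -28 V.
But -28 V < V_ov = 2.27 V, so the device is actually in triode.
In triode I_D = k_p[V_ov V_SD − ½ V_SD²] and I_D = (V_DD − V_SD)/R_D. Equating: 7.82 V_SD² − 36.52 V_SD + 12.3 = 0, giving V_SD = 0.365 V (the root below V_ov).
I_D = (12.3 − 0.365) / 2.05 = 5.82 mA.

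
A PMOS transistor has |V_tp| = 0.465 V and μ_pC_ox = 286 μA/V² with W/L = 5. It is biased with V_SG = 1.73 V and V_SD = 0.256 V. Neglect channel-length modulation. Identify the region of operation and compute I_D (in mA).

Triode; I_D = 0.416 mA

k_p = μ_pC_ox · (W/L) = 1.43 mA/V².
V_ov = V_SG − |V_tp| = 1.73 − 0.465 = 1.26 V.
Since V_SD = 0.256 V < V_ov = 1.26 V, the device is in the triode region.
I_D = k_p [V_ov · V_SD − ½ V_SD²] = 1.43 × [1.26 × 0.256 − 0.5 × 0.256²] = 0.416 mA.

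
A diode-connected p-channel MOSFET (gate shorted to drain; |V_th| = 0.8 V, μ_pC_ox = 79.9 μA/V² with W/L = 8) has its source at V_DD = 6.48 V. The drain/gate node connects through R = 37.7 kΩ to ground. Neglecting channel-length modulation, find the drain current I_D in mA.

With gate tied to drain, V_SG = V_SD ≥ V_SG − |V_th|, so the device is in saturation.
k_p = μ_pC_ox · (W/L) = 0.6392 mA/V².
KCL at the drain: ½ k_p (V_SG − |V_th|)² = (V_DD − V_SG)/R.
Let x = V_SG − 0.8. Then 12 x² + x − 5.68 = 0, giving x = 0.646 V (positive root), so V_SG = 1.45 V.
I_D = (V_DD − V_SG)/R = (6.48 − 1.45) / 37.7 = 0.134 mA.

I_D = 0.134 mA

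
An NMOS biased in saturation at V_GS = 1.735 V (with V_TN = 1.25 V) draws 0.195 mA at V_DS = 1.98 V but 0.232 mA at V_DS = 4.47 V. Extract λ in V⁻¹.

λ = 0.0897 V⁻¹

With V_GS fixed, I_D ∝ (1 + λ V_DS) in saturation, so I_D2/I_D1 = (1 + λ V_DS2)/(1 + λ V_DS1).
0.232/0.195 = 1.19 = (1 + 4.47 λ)/(1 + 1.98 λ).
Solving: λ (I_D1 V_DS2 − I_D2 V_DS1) = I_D2 − I_D1, so λ = (0.232 − 0.195) / (0.195 × 4.47 − 0.232 × 1.98) = 0.037 / 0.412 = 0.0897 V⁻¹.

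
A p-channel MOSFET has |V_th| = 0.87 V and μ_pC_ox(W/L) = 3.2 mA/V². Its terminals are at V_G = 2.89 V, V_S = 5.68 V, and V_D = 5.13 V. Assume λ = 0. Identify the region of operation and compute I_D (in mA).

Triode; I_D = 2.90 mA

V_SG = V_S − V_G = 5.68 − 2.89 = 2.79 V; V_SD = V_S − V_D = 5.68 − 5.13 = 0.55 V.
V_ov = V_SG − |V_th| = 2.79 − 0.87 = 1.92 V.
Since V_SD = 0.55 V < V_ov = 1.92 V, the device is in the triode region.
I_D = k_p [V_ov · V_SD − ½ V_SD²] = 3.2 × [1.92 × 0.55 − 0.5 × 0.55²] = 2.9 mA.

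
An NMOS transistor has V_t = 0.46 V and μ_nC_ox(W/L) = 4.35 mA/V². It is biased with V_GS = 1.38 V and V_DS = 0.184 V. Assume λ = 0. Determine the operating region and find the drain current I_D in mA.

V_ov = V_GS − V_t = 1.38 − 0.46 = 0.92 V.
Since V_DS = 0.184 V < V_ov = 0.92 V, the device is in the triode region.
I_D = k_n [V_ov · V_DS − ½ V_DS²] = 4.35 × [0.92 × 0.184 − 0.5 × 0.184²] = 0.663 mA.

Triode; I_D = 0.663 mA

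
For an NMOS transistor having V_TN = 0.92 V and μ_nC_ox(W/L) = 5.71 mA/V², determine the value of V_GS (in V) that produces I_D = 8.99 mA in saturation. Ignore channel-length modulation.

V_GS = 2.69 V

In saturation I_D = ½ k_n (V_GS − V_TN)², so V_GS − V_TN = √(2 I_D / k_n) = √(2 × 8.99 / 5.71) = 1.77 V.
V_GS = 0.92 + 1.77 = 2.69 V.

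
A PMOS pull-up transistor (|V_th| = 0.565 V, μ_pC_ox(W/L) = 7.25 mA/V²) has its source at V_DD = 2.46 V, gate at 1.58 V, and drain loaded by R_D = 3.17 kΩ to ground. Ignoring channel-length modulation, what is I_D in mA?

V_SG = V_DD − V_G = 2.46 − 1.58 = 0.88 V, so V_ov = 0.88 − 0.565 = 0.315 V.
Assume saturation: I_D = ½ k_p V_ov² = 0.5 × 7.25 × 0.315² = 0.36 mA, giving V_SD = V_DD − I_D R_D = 2.46 − 0.36 × 3.17 = 1.32 V.
V_SD = 1.32 V ≥ V_ov = 0.315 V, confirming saturation.

I_D = 0.360 mA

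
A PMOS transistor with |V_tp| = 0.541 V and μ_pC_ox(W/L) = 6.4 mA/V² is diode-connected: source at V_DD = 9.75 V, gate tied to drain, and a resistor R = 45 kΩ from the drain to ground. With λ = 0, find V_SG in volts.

With gate tied to drain, V_SG = V_SD ≥ V_SG − |V_tp|, so the device is in saturation.
KCL at the drain: ½ k_p (V_SG − |V_tp|)² = (V_DD − V_SG)/R.
Let x = V_SG − 0.541. Then 144 x² + x − 9.209 = 0, giving x = 0.249 V (positive root), so V_SG = 0.79 V.
I_D = (V_DD − V_SG)/R = (9.75 − 0.79) / 45 = 0.199 mA.

V_SG = 0.790 V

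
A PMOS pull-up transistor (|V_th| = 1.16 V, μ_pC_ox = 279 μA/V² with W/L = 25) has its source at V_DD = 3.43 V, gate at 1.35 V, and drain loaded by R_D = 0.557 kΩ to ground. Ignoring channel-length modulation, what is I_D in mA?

I_D = 2.95 mA

V_SG = V_DD − V_G = 3.43 − 1.35 = 2.08 V, so V_ov = 2.08 − 1.16 = 0.92 V.
k_p = μ_pC_ox · (W/L) = 6.975 mA/V².
Assume saturation: I_D = ½ k_p V_ov² = 0.5 × 6.975 × 0.92² = 2.95 mA, giving V_SD = V_DD − I_D R_D = 3.43 − 2.95 × 0.557 = 1.79 V.
V_SD = 1.79 V ≥ V_ov = 0.92 V, confirming saturation.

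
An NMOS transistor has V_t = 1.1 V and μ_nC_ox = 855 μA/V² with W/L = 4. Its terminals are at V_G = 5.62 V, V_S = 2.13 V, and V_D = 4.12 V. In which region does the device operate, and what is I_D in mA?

V_GS = V_G − V_S = 5.62 − 2.13 = 3.49 V; V_DS = V_D − V_S = 4.12 − 2.13 = 1.99 V.
k_n = μ_nC_ox · (W/L) = 3.42 mA/V².
V_ov = V_GS − V_t = 3.49 − 1.1 = 2.39 V.
Since V_DS = 1.99 V < V_ov = 2.39 V, the device is in the triode region.
I_D = k_n [V_ov · V_DS − ½ V_DS²] = 3.42 × [2.39 × 1.99 − 0.5 × 1.99²] = 9.49 mA.

Triode; I_D = 9.49 mA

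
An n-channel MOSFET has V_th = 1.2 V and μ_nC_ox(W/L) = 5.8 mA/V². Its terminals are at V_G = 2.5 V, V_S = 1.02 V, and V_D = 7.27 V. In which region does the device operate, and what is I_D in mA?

Saturation; I_D = 0.227 mA

V_GS = V_G − V_S = 2.5 − 1.02 = 1.48 V; V_DS = V_D − V_S = 7.27 − 1.02 = 6.25 V.
V_ov = V_GS − V_th = 1.48 − 1.2 = 0.28 V.
Since V_DS = 6.25 V ≥ V_ov = 0.28 V, the device is in saturation.
I_D = ½ k_n V_ov² = 0.5 × 5.8 × 0.28² = 0.227 mA.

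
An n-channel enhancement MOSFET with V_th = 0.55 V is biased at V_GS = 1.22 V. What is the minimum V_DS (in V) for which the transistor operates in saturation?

The boundary between triode and saturation is V_DS = V_GS − V_th = V_ov.
V_ov = 1.22 − 0.55 = 0.67 V.

V_DS,sat = 0.670 V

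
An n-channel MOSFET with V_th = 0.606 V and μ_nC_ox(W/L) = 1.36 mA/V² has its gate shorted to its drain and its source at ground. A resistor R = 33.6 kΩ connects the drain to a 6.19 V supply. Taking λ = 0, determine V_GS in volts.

With gate tied to drain, V_GS = V_DS ≥ V_GS − V_th, so the device is in saturation.
KCL at the drain: ½ k_n (V_GS − V_th)² = (V_DD − V_GS)/R.
Let x = V_GS − 0.606. Then 22.8 x² + x − 5.584 = 0, giving x = 0.473 V (positive root), so V_GS = 1.08 V.
I_D = (V_DD − V_GS)/R = (6.19 − 1.08) / 33.6 = 0.152 mA.

V_GS = 1.08 V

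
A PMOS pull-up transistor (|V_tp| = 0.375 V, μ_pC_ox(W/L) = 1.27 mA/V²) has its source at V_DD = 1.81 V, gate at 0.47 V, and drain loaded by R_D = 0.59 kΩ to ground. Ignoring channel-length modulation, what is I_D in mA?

V_SG = V_DD − V_G = 1.81 − 0.47 = 1.34 V, so V_ov = 1.34 − 0.375 = 0.965 V.
Assume saturation: I_D = ½ k_p V_ov² = 0.5 × 1.27 × 0.965² = 0.591 mA, giving V_SD = V_DD − I_D R_D = 1.81 − 0.591 × 0.59 = 1.46 V.
V_SD = 1.46 V ≥ V_ov = 0.965 V, confirming saturation.

I_D = 0.591 mA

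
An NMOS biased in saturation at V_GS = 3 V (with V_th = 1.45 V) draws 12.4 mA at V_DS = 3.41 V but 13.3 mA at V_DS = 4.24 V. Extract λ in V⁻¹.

λ = 0.125 V⁻¹

With V_GS fixed, I_D ∝ (1 + λ V_DS) in saturation, so I_D2/I_D1 = (1 + λ V_DS2)/(1 + λ V_DS1).
13.3/12.4 = 1.073 = (1 + 4.24 λ)/(1 + 3.41 λ).
Solving: λ (I_D1 V_DS2 − I_D2 V_DS1) = I_D2 − I_D1, so λ = (13.3 − 12.4) / (12.4 × 4.24 − 13.3 × 3.41) = 0.9 / 7.22 = 0.125 V⁻¹.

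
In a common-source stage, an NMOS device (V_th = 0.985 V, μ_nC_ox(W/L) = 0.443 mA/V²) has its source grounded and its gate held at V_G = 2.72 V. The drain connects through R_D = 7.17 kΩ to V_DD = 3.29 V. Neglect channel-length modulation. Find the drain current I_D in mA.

I_D = 0.377 mA

V_GS = V_G = 2.72 V, so V_ov = 2.72 − 0.985 = 1.74 V.
Assume saturation: I_D = ½ k_n V_ov² = 0.5 × 0.443 × 1.74² = 0.667 mA, giving V_DS = V_DD − I_D R_D = 3.29 − 0.667 × 7.17 = -1.49 V.
But -1.49 V < V_ov = 1.74 V, so the device is actually in triode.
In triode I_D = k_n[V_ov V_DS − ½ V_DS²] and I_D = (V_DD − V_DS)/R_D. Equating: 1.59 V_DS² − 6.511 V_DS + 3.29 = 0, giving V_DS = 0.59 V (the root below V_ov).
I_D = (3.29 − 0.59) / 7.17 = 0.377 mA.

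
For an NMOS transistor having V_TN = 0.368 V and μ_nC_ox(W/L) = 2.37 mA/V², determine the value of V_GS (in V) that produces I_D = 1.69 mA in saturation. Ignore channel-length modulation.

In saturation I_D = ½ k_n (V_GS − V_TN)², so V_GS − V_TN = √(2 I_D / k_n) = √(2 × 1.69 / 2.37) = 1.19 V.
V_GS = 0.368 + 1.19 = 1.56 V.

V_GS = 1.56 V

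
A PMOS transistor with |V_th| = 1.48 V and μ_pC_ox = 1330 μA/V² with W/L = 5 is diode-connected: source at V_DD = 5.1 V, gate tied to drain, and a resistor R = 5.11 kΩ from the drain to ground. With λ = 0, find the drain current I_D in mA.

I_D = 0.624 mA

With gate tied to drain, V_SG = V_SD ≥ V_SG − |V_th|, so the device is in saturation.
k_p = μ_pC_ox · (W/L) = 6.65 mA/V².
KCL at the drain: ½ k_p (V_SG − |V_th|)² = (V_DD − V_SG)/R.
Let x = V_SG − 1.48. Then 17 x² + x − 3.62 = 0, giving x = 0.433 V (positive root), so V_SG = 1.91 V.
I_D = (V_DD − V_SG)/R = (5.1 − 1.91) / 5.11 = 0.624 mA.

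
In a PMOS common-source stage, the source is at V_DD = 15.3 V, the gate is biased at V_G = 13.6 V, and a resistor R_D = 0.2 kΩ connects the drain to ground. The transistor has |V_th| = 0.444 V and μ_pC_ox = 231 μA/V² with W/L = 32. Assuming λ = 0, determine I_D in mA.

I_D = 5.83 mA

V_SG = V_DD − V_G = 15.3 − 13.6 = 1.7 V, so V_ov = 1.7 − 0.444 = 1.26 V.
k_p = μ_pC_ox · (W/L) = 7.392 mA/V².
Assume saturation: I_D = ½ k_p V_ov² = 0.5 × 7.392 × 1.26² = 5.83 mA, giving V_SD = V_DD − I_D R_D = 15.3 − 5.83 × 0.2 = 14.1 V.
V_SD = 14.1 V ≥ V_ov = 1.26 V, confirming saturation.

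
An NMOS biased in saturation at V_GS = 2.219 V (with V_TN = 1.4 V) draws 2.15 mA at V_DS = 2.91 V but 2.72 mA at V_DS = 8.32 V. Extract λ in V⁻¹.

With V_GS fixed, I_D ∝ (1 + λ V_DS) in saturation, so I_D2/I_D1 = (1 + λ V_DS2)/(1 + λ V_DS1).
2.72/2.15 = 1.265 = (1 + 8.32 λ)/(1 + 2.91 λ).
Solving: λ (I_D1 V_DS2 − I_D2 V_DS1) = I_D2 − I_D1, so λ = (2.72 − 2.15) / (2.15 × 8.32 − 2.72 × 2.91) = 0.57 / 9.97 = 0.0572 V⁻¹.

λ = 0.0572 V⁻¹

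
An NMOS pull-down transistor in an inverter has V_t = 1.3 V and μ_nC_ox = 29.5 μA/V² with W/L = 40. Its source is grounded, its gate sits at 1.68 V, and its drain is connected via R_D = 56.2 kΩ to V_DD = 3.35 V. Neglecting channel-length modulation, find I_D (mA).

I_D = 0.0568 mA

V_GS = V_G = 1.68 V, so V_ov = 1.68 − 1.3 = 0.38 V.
k_n = μ_nC_ox · (W/L) = 1.18 mA/V².
Assume saturation: I_D = ½ k_n V_ov² = 0.5 × 1.18 × 0.38² = 0.0852 mA, giving V_DS = V_DD − I_D R_D = 3.35 − 0.0852 × 56.2 = -1.44 V.
But -1.44 V < V_ov = 0.38 V, so the device is actually in triode.
In triode I_D = k_n[V_ov V_DS − ½ V_DS²] and I_D = (V_DD − V_DS)/R_D. Equating: 33.2 V_DS² − 26.2 V_DS + 3.35 = 0, giving V_DS = 0.16 V (the root below V_ov).
I_D = (3.35 − 0.16) / 56.2 = 0.0568 mA.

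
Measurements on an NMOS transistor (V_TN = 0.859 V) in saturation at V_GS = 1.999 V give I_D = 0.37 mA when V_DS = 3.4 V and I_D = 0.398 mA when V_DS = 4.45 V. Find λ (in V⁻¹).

λ = 0.0955 V⁻¹

With V_GS fixed, I_D ∝ (1 + λ V_DS) in saturation, so I_D2/I_D1 = (1 + λ V_DS2)/(1 + λ V_DS1).
0.398/0.37 = 1.076 = (1 + 4.45 λ)/(1 + 3.4 λ).
Solving: λ (I_D1 V_DS2 − I_D2 V_DS1) = I_D2 − I_D1, so λ = (0.398 − 0.37) / (0.37 × 4.45 − 0.398 × 3.4) = 0.028 / 0.293 = 0.0955 V⁻¹.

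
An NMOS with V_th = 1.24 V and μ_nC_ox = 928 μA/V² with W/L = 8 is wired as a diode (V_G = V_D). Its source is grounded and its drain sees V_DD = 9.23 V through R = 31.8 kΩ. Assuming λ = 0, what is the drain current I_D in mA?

With gate tied to drain, V_GS = V_DS ≥ V_GS − V_th, so the device is in saturation.
k_n = μ_nC_ox · (W/L) = 7.424 mA/V².
KCL at the drain: ½ k_n (V_GS − V_th)² = (V_DD − V_GS)/R.
Let x = V_GS − 1.24. Then 118 x² + x − 7.99 = 0, giving x = 0.256 V (positive root), so V_GS = 1.5 V.
I_D = (V_DD − V_GS)/R = (9.23 − 1.5) / 31.8 = 0.243 mA.

I_D = 0.243 mA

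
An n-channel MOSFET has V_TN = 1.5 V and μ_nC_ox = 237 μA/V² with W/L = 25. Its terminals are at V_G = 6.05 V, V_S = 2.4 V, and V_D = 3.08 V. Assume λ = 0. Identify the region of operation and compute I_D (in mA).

V_GS = V_G − V_S = 6.05 − 2.4 = 3.65 V; V_DS = V_D − V_S = 3.08 − 2.4 = 0.68 V.
k_n = μ_nC_ox · (W/L) = 5.925 mA/V².
V_ov = V_GS − V_TN = 3.65 − 1.5 = 2.15 V.
Since V_DS = 0.68 V < V_ov = 2.15 V, the device is in the triode region.
I_D = k_n [V_ov · V_DS − ½ V_DS²] = 5.925 × [2.15 × 0.68 − 0.5 × 0.68²] = 7.29 mA.

Triode; I_D = 7.29 mA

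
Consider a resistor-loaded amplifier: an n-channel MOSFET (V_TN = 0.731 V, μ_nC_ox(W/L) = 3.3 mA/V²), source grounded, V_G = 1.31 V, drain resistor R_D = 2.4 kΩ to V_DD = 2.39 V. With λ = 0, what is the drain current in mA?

I_D = 0.553 mA

V_GS = V_G = 1.31 V, so V_ov = 1.31 − 0.731 = 0.579 V.
Assume saturation: I_D = ½ k_n V_ov² = 0.5 × 3.3 × 0.579² = 0.553 mA, giving V_DS = V_DD − I_D R_D = 2.39 − 0.553 × 2.4 = 1.06 V.
V_DS = 1.06 V ≥ V_ov = 0.579 V, confirming saturation.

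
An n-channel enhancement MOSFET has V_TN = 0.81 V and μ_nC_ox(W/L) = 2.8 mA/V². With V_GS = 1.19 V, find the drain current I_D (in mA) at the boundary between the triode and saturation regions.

At the boundary V_DS = V_ov = V_GS − V_TN = 1.19 − 0.81 = 0.38 V.
I_D = ½ k_n V_ov² = 0.5 × 2.8 × 0.38² = 0.202 mA.

I_D = 0.202 mA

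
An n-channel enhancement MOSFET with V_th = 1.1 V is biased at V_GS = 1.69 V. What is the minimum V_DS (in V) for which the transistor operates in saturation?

The boundary between triode and saturation is V_DS = V_GS − V_th = V_ov.
V_ov = 1.69 − 1.1 = 0.59 V.

V_DS,sat = 0.590 V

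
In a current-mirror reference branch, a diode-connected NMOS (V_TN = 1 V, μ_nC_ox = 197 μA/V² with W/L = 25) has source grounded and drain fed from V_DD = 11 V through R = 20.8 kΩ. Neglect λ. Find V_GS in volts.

V_GS = 1.43 V

With gate tied to drain, V_GS = V_DS ≥ V_GS − V_TN, so the device is in saturation.
k_n = μ_nC_ox · (W/L) = 4.925 mA/V².
KCL at the drain: ½ k_n (V_GS − V_TN)² = (V_DD − V_GS)/R.
Let x = V_GS − 1. Then 51.2 x² + x − 10 = 0, giving x = 0.432 V (positive root), so V_GS = 1.43 V.
I_D = (V_DD − V_GS)/R = (11 − 1.43) / 20.8 = 0.46 mA.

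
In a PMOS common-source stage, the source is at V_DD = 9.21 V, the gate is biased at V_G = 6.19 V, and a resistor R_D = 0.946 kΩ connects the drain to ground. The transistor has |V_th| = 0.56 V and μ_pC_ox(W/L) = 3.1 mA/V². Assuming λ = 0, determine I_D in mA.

V_SG = V_DD − V_G = 9.21 − 6.19 = 3.02 V, so V_ov = 3.02 − 0.56 = 2.46 V.
Assume saturation: I_D = ½ k_p V_ov² = 0.5 × 3.1 × 2.46² = 9.38 mA, giving V_SD = V_DD − I_D R_D = 9.21 − 9.38 × 0.946 = 0.337 V.
But 0.337 V < V_ov = 2.46 V, so the device is actually in triode.
In triode I_D = k_p[V_ov V_SD − ½ V_SD²] and I_D = (V_DD − V_SD)/R_D. Equating: 1.47 V_SD² − 8.214 V_SD + 9.21 = 0, giving V_SD = 1.55 V (the root below V_ov).
I_D = (9.21 − 1.55) / 0.946 = 8.1 mA.

I_D = 8.10 mA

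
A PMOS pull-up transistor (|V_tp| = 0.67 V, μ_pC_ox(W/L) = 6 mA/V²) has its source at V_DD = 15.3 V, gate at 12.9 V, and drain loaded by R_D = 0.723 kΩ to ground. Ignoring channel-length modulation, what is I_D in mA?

I_D = 8.98 mA

V_SG = V_DD − V_G = 15.3 − 12.9 = 2.4 V, so V_ov = 2.4 − 0.67 = 1.73 V.
Assume saturation: I_D = ½ k_p V_ov² = 0.5 × 6 × 1.73² = 8.98 mA, giving V_SD = V_DD − I_D R_D = 15.3 − 8.98 × 0.723 = 8.81 V.
V_SD = 8.81 V ≥ V_ov = 1.73 V, confirming saturation.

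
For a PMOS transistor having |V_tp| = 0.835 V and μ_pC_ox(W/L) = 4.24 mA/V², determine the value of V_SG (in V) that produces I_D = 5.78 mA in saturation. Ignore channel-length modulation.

V_SG = 2.49 V

In saturation I_D = ½ k_p (V_SG − |V_tp|)², so V_SG − |V_tp| = √(2 I_D / k_p) = √(2 × 5.78 / 4.24) = 1.65 V.
V_SG = 0.835 + 1.65 = 2.49 V.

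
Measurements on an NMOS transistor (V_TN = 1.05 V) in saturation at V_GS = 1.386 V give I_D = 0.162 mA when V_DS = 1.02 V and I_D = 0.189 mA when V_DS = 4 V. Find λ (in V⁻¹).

With V_GS fixed, I_D ∝ (1 + λ V_DS) in saturation, so I_D2/I_D1 = (1 + λ V_DS2)/(1 + λ V_DS1).
0.189/0.162 = 1.167 = (1 + 4 λ)/(1 + 1.02 λ).
Solving: λ (I_D1 V_DS2 − I_D2 V_DS1) = I_D2 − I_D1, so λ = (0.189 − 0.162) / (0.162 × 4 − 0.189 × 1.02) = 0.027 / 0.455 = 0.0593 V⁻¹.

λ = 0.0593 V⁻¹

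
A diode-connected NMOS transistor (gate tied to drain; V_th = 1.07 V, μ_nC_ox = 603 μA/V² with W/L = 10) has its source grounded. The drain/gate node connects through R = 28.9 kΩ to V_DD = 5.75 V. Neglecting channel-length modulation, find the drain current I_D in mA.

With gate tied to drain, V_GS = V_DS ≥ V_GS − V_th, so the device is in saturation.
k_n = μ_nC_ox · (W/L) = 6.03 mA/V².
KCL at the drain: ½ k_n (V_GS − V_th)² = (V_DD − V_GS)/R.
Let x = V_GS − 1.07. Then 87.1 x² + x − 4.68 = 0, giving x = 0.226 V (positive root), so V_GS = 1.3 V.
I_D = (V_DD − V_GS)/R = (5.75 − 1.3) / 28.9 = 0.154 mA.

I_D = 0.154 mA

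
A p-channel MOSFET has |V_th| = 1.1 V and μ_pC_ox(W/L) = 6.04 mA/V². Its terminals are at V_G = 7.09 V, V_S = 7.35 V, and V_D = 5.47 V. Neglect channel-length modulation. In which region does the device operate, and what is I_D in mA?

V_SG = V_S − V_G = 7.35 − 7.09 = 0.26 V; V_SD = V_S − V_D = 7.35 − 5.47 = 1.88 V.
V_SG = 0.26 V < |V_th| = 1.1 V, so the transistor is in cutoff.

Cutoff; I_D = 0 mA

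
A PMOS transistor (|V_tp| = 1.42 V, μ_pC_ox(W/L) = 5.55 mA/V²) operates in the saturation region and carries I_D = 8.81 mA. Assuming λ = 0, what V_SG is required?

In saturation I_D = ½ k_p (V_SG − |V_tp|)², so V_SG − |V_tp| = √(2 I_D / k_p) = √(2 × 8.81 / 5.55) = 1.78 V.
V_SG = 1.42 + 1.78 = 3.2 V.

V_SG = 3.20 V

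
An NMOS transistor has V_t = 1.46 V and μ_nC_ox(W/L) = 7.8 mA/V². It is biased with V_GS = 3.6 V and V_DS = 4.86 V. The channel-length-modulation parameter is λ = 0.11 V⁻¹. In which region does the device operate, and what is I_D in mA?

Saturation; I_D = 27.4 mA

V_ov = V_GS − V_t = 3.6 − 1.46 = 2.14 V.
Since V_DS = 4.86 V ≥ V_ov = 2.14 V, the device is in saturation.
I_D = ½ k_n V_ov² (1 + λ V_DS) = 0.5 × 7.8 × 2.14² × (1 + 0.11 × 4.86) = 27.4 mA.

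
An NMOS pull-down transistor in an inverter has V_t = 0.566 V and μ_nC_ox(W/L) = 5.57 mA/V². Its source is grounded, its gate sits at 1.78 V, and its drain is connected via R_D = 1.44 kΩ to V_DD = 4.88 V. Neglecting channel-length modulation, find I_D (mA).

I_D = 2.99 mA

V_GS = V_G = 1.78 V, so V_ov = 1.78 − 0.566 = 1.21 V.
Assume saturation: I_D = ½ k_n V_ov² = 0.5 × 5.57 × 1.21² = 4.1 mA, giving V_DS = V_DD − I_D R_D = 4.88 − 4.1 × 1.44 = -1.03 V.
But -1.03 V < V_ov = 1.21 V, so the device is actually in triode.
In triode I_D = k_n[V_ov V_DS − ½ V_DS²] and I_D = (V_DD − V_DS)/R_D. Equating: 4.01 V_DS² − 10.74 V_DS + 4.88 = 0, giving V_DS = 0.58 V (the root below V_ov).
I_D = (4.88 − 0.58) / 1.44 = 2.99 mA.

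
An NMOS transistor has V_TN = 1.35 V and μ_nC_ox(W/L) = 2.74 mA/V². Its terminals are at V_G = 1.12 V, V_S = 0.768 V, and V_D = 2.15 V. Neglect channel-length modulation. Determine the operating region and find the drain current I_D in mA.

Cutoff; I_D = 0 mA

V_GS = V_G − V_S = 1.12 − 0.768 = 0.352 V; V_DS = V_D − V_S = 2.15 − 0.768 = 1.38 V.
V_GS = 0.352 V < V_TN = 1.35 V, so the transistor is in cutoff.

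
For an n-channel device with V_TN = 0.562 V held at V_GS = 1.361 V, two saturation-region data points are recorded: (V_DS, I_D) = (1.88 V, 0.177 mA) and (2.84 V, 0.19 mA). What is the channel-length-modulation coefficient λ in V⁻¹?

λ = 0.0894 V⁻¹

With V_GS fixed, I_D ∝ (1 + λ V_DS) in saturation, so I_D2/I_D1 = (1 + λ V_DS2)/(1 + λ V_DS1).
0.19/0.177 = 1.073 = (1 + 2.84 λ)/(1 + 1.88 λ).
Solving: λ (I_D1 V_DS2 − I_D2 V_DS1) = I_D2 − I_D1, so λ = (0.19 − 0.177) / (0.177 × 2.84 − 0.19 × 1.88) = 0.013 / 0.145 = 0.0894 V⁻¹.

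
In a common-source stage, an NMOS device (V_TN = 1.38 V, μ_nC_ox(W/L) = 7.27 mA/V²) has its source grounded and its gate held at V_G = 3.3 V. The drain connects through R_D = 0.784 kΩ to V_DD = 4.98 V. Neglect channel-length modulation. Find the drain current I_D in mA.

V_GS = V_G = 3.3 V, so V_ov = 3.3 − 1.38 = 1.92 V.
Assume saturation: I_D = ½ k_n V_ov² = 0.5 × 7.27 × 1.92² = 13.4 mA, giving V_DS = V_DD − I_D R_D = 4.98 − 13.4 × 0.784 = -5.53 V.
But -5.53 V < V_ov = 1.92 V, so the device is actually in triode.
In triode I_D = k_n[V_ov V_DS − ½ V_DS²] and I_D = (V_DD − V_DS)/R_D. Equating: 2.85 V_DS² − 11.94 V_DS + 4.98 = 0, giving V_DS = 0.47 V (the root below V_ov).
I_D = (4.98 − 0.47) / 0.784 = 5.75 mA.

I_D = 5.75 mA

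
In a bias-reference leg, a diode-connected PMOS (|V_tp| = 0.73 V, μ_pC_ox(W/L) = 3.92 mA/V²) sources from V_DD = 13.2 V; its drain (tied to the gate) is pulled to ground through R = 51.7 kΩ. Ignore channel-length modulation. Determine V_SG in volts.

With gate tied to drain, V_SG = V_SD ≥ V_SG − |V_tp|, so the device is in saturation.
KCL at the drain: ½ k_p (V_SG − |V_tp|)² = (V_DD − V_SG)/R.
Let x = V_SG − 0.73. Then 101 x² + x − 12.47 = 0, giving x = 0.346 V (positive root), so V_SG = 1.08 V.
I_D = (V_DD − V_SG)/R = (13.2 − 1.08) / 51.7 = 0.235 mA.

V_SG = 1.08 V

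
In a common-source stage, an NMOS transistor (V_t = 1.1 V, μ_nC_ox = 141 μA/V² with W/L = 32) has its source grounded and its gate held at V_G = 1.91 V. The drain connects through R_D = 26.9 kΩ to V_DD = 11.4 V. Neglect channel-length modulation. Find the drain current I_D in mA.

V_GS = V_G = 1.91 V, so V_ov = 1.91 − 1.1 = 0.81 V.
k_n = μ_nC_ox · (W/L) = 4.512 mA/V².
Assume saturation: I_D = ½ k_n V_ov² = 0.5 × 4.512 × 0.81² = 1.48 mA, giving V_DS = V_DD − I_D R_D = 11.4 − 1.48 × 26.9 = -28.4 V.
But -28.4 V < V_ov = 0.81 V, so the device is actually in triode.
In triode I_D = k_n[V_ov V_DS − ½ V_DS²] and I_D = (V_DD − V_DS)/R_D. Equating: 60.7 V_DS² − 99.31 V_DS + 11.4 = 0, giving V_DS = 0.124 V (the root below V_ov).
I_D = (11.4 − 0.124) / 26.9 = 0.419 mA.

I_D = 0.419 mA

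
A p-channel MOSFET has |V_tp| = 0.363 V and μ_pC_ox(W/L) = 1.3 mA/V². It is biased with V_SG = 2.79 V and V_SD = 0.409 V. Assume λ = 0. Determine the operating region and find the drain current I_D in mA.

V_ov = V_SG − |V_tp| = 2.79 − 0.363 = 2.43 V.
Since V_SD = 0.409 V < V_ov = 2.43 V, the device is in the triode region.
I_D = k_p [V_ov · V_SD − ½ V_SD²] = 1.3 × [2.43 × 0.409 − 0.5 × 0.409²] = 1.18 mA.

Triode; I_D = 1.18 mA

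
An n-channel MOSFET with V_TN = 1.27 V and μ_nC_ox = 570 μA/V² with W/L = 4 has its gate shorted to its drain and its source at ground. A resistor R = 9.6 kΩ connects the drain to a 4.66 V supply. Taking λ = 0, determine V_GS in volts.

With gate tied to drain, V_GS = V_DS ≥ V_GS − V_TN, so the device is in saturation.
k_n = μ_nC_ox · (W/L) = 2.28 mA/V².
KCL at the drain: ½ k_n (V_GS − V_TN)² = (V_DD − V_GS)/R.
Let x = V_GS − 1.27. Then 10.9 x² + x − 3.39 = 0, giving x = 0.513 V (positive root), so V_GS = 1.78 V.
I_D = (V_DD − V_GS)/R = (4.66 − 1.78) / 9.6 = 0.3 mA.

V_GS = 1.78 V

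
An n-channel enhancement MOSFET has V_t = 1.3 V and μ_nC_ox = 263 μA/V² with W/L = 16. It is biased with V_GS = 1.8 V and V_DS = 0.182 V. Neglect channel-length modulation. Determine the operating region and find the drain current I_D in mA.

k_n = μ_nC_ox · (W/L) = 4.208 mA/V².
V_ov = V_GS − V_t = 1.8 − 1.3 = 0.5 V.
Since V_DS = 0.182 V < V_ov = 0.5 V, the device is in the triode region.
I_D = k_n [V_ov · V_DS − ½ V_DS²] = 4.208 × [0.5 × 0.182 − 0.5 × 0.182²] = 0.313 mA.

Triode; I_D = 0.313 mA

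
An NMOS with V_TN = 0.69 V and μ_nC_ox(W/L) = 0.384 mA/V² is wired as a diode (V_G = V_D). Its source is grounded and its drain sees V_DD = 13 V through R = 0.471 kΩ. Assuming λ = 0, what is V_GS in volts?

V_GS = 8.07 V

With gate tied to drain, V_GS = V_DS ≥ V_GS − V_TN, so the device is in saturation.
KCL at the drain: ½ k_n (V_GS − V_TN)² = (V_DD − V_GS)/R.
Let x = V_GS − 0.69. Then 0.0904 x² + x − 12.31 = 0, giving x = 7.38 V (positive root), so V_GS = 8.07 V.
I_D = (V_DD − V_GS)/R = (13 − 8.07) / 0.471 = 10.5 mA.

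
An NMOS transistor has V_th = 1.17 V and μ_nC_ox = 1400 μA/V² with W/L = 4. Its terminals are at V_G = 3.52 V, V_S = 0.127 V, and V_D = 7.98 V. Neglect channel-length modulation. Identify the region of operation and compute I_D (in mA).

V_GS = V_G − V_S = 3.52 − 0.127 = 3.39 V; V_DS = V_D − V_S = 7.98 − 0.127 = 7.85 V.
k_n = μ_nC_ox · (W/L) = 5.6 mA/V².
V_ov = V_GS − V_th = 3.39 − 1.17 = 2.22 V.
Since V_DS = 7.85 V ≥ V_ov = 2.22 V, the device is in saturation.
I_D = ½ k_n V_ov² = 0.5 × 5.6 × 2.22² = 13.8 mA.

Saturation; I_D = 13.8 mA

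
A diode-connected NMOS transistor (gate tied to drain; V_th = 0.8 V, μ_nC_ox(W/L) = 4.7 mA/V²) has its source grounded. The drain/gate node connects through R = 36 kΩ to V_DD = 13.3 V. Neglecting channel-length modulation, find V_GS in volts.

With gate tied to drain, V_GS = V_DS ≥ V_GS − V_th, so the device is in saturation.
KCL at the drain: ½ k_n (V_GS − V_th)² = (V_DD − V_GS)/R.
Let x = V_GS − 0.8. Then 84.6 x² + x − 12.5 = 0, giving x = 0.379 V (positive root), so V_GS = 1.18 V.
I_D = (V_DD − V_GS)/R = (13.3 − 1.18) / 36 = 0.337 mA.

V_GS = 1.18 V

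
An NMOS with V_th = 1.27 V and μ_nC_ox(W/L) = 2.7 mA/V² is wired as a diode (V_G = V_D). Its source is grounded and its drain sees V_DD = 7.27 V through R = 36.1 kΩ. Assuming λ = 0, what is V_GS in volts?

V_GS = 1.61 V

With gate tied to drain, V_GS = V_DS ≥ V_GS − V_th, so the device is in saturation.
KCL at the drain: ½ k_n (V_GS − V_th)² = (V_DD − V_GS)/R.
Let x = V_GS − 1.27. Then 48.7 x² + x − 6 = 0, giving x = 0.341 V (positive root), so V_GS = 1.61 V.
I_D = (V_DD − V_GS)/R = (7.27 − 1.61) / 36.1 = 0.157 mA.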